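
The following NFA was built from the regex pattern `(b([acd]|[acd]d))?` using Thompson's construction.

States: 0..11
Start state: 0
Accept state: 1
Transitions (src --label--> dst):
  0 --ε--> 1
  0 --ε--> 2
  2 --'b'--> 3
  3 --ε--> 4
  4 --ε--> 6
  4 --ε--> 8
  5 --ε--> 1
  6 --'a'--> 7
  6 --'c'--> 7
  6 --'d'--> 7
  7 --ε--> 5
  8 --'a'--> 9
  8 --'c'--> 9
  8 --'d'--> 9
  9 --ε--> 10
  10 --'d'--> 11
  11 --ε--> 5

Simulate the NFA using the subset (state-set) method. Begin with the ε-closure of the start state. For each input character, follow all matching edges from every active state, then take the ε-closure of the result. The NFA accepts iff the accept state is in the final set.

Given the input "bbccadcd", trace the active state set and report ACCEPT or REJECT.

initial (ε-close {0}): {0,1,2}
'b' @ 1: {3,4,6,8}
'b' @ 2: {}  — state set empty
rest 'ccadcd' ignored (set empty)
final: {}; accept 1 not in set

Answer: REJECT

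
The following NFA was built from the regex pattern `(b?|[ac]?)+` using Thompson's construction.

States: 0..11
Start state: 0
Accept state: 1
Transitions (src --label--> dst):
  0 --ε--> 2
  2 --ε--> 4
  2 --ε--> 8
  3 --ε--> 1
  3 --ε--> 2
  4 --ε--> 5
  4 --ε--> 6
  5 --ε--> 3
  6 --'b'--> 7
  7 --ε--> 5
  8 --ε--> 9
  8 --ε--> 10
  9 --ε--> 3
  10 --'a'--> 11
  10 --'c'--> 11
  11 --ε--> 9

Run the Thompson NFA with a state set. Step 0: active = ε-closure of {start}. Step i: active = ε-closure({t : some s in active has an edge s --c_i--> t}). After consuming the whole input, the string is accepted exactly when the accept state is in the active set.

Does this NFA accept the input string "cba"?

initial (ε-close {0}): {0,1,2,3,4,5,6,8,9,10}
'c' @ 1: {1,2,3,4,5,6,8,9,10,11}  (accept∈set)
'b' @ 2: {1,2,3,4,5,6,7,8,9,10}  (accept∈set)
'a' @ 3: {1,2,3,4,5,6,8,9,10,11}  (accept∈set)
final: {1,2,3,4,5,6,8,9,10,11}; accept 1 in set

Answer: ACCEPT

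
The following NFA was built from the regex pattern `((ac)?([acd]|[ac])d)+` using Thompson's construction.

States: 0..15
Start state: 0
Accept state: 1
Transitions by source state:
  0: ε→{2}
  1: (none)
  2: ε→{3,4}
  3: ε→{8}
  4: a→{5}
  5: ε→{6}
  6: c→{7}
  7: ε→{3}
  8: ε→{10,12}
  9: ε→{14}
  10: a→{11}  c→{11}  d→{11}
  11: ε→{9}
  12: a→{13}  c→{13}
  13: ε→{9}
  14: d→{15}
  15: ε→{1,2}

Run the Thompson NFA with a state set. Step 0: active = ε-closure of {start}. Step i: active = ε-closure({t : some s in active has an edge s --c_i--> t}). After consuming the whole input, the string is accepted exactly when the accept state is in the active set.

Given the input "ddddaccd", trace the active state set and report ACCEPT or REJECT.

Answer: ACCEPT

Steps:
initial (ε-close {0}): {0,2,3,4,8,10,12}
'd' @ 1: {9,11,14}
'd' @ 2: {1,2,3,4,8,10,12,15}  (accept∈set)
'd' @ 3: {9,11,14}
'd' @ 4: {1,2,3,4,8,10,12,15}  (accept∈set)
'a' @ 5: {5,6,9,11,13,14}
'c' @ 6: {3,7,8,10,12}
'c' @ 7: {9,11,13,14}
'd' @ 8: {1,2,3,4,8,10,12,15}  (accept∈set)
final: {1,2,3,4,8,10,12,15}; accept 1 in set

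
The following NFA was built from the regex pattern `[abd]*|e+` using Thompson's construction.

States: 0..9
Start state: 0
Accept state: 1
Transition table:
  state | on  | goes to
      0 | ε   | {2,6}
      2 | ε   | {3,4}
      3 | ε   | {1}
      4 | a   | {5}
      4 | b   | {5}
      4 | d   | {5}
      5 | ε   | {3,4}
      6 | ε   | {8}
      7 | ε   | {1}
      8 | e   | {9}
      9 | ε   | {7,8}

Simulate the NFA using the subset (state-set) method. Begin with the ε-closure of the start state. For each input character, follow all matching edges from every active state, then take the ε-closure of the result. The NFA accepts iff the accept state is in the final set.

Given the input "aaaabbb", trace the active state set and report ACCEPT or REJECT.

S₀ = ε-closure({0}) = {0,1,2,3,4,6,8}
'a' @ 1: {1,3,4,5}  ✓accept
'a' @ 2: {1,3,4,5}  ✓accept
'a' @ 3: {1,3,4,5}  ✓accept
'a' @ 4: {1,3,4,5}  ✓accept
'b' @ 5: {1,3,4,5}  ✓accept
'b' @ 6: {1,3,4,5}  ✓accept
'b' @ 7: {1,3,4,5}  ✓accept
final: {1,3,4,5}; accept 1 in set

Answer: ACCEPT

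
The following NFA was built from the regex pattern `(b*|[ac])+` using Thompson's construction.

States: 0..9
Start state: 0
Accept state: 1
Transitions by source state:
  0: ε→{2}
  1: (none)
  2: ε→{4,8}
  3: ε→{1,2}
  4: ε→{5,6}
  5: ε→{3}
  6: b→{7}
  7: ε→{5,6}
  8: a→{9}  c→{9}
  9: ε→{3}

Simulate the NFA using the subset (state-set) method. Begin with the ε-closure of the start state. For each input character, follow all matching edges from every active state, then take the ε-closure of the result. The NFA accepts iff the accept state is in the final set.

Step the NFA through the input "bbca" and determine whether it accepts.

initial (ε-close {0}): {0,1,2,3,4,5,6,8}
'b' @ 1: {1,2,3,4,5,6,7,8}  [accepting]
'b' @ 2: {1,2,3,4,5,6,7,8}  [accepting]
'c' @ 3: {1,2,3,4,5,6,8,9}  [accepting]
'a' @ 4: {1,2,3,4,5,6,8,9}  [accepting]
after full input: {1,2,3,4,5,6,8,9}  (accept=1 in)

Answer: ACCEPT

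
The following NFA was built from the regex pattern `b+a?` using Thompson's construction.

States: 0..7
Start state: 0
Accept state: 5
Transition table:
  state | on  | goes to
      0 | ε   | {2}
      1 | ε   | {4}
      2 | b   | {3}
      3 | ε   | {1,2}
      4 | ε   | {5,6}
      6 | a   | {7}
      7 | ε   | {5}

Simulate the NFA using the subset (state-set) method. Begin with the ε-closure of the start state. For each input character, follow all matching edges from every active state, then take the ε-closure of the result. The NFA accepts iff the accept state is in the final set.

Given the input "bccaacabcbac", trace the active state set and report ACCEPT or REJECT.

Answer: REJECT

Trace:
initial (ε-close {0}): {0,2}
'b' @ 1: {1,2,3,4,5,6}  (accept∈set)
'c' @ 2: {}  — dead — no transitions
rest 'caacabcbac' ignored (set empty)
end set {} — state 5 not in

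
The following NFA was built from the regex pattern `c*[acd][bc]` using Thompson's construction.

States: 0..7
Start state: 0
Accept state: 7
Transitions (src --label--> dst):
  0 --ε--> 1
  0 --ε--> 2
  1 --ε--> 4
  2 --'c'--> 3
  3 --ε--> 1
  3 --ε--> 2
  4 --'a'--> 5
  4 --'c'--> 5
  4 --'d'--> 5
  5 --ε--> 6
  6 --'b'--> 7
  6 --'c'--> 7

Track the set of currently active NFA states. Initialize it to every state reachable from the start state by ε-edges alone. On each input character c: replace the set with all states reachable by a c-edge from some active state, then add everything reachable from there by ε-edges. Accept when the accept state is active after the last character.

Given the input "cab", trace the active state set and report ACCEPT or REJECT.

start: ε-closure({0}) = {0,1,2,4}
'c' @ 1: {1,2,3,4,5,6}
'a' @ 2: {5,6}
'b' @ 3: {7}  (accept∈set)
final: {7}; accept 7 in set

Answer: ACCEPT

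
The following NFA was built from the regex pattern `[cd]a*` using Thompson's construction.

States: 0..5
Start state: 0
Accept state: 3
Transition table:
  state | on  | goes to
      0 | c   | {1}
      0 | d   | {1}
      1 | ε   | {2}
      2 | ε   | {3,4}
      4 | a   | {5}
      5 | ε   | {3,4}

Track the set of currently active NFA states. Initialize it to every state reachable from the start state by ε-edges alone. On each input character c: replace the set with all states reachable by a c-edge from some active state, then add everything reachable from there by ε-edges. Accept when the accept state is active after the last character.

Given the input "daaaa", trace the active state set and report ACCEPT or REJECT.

start: ε-closure({0}) = {0}
'd' @ 1: {1,2,3,4}  ✓accept
'a' @ 2: {3,4,5}  ✓accept
'a' @ 3: {3,4,5}  ✓accept
'a' @ 4: {3,4,5}  ✓accept
'a' @ 5: {3,4,5}  ✓accept
after full input: {3,4,5}  (accept=3 in)

Answer: ACCEPT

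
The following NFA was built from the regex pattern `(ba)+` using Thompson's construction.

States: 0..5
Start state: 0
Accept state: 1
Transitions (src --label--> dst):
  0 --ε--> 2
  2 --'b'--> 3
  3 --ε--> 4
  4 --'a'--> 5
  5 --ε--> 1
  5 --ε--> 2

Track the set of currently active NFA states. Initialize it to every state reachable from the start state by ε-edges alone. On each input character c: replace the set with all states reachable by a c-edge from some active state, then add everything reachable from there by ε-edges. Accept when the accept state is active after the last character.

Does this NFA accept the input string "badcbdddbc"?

Answer: REJECT

Derivation:
initial (ε-close {0}): {0,2}
'b' @ 1: {3,4}
'a' @ 2: {1,2,5}  (accept∈set)
'd' @ 3: {}  — dead — no transitions
rest 'cbdddbc' ignored (set empty)
final: {}; accept 1 not in set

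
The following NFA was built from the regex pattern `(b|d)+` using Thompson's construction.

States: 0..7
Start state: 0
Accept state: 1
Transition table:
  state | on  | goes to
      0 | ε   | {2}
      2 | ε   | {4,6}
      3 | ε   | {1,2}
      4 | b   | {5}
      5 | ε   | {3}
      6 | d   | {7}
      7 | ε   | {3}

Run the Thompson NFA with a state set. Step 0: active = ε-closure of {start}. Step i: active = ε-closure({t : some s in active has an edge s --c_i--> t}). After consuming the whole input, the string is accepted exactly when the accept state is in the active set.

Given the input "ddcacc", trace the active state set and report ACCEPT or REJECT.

Answer: REJECT

Derivation:
S₀ = ε-closure({0}) = {0,2,4,6}
'd' @ 1: {1,2,3,4,6,7}  (accept∈set)
'd' @ 2: {1,2,3,4,6,7}  (accept∈set)
'c' @ 3: {}  — state set empty
rest 'acc' ignored (set empty)
after full input: {}  (accept=1 not in)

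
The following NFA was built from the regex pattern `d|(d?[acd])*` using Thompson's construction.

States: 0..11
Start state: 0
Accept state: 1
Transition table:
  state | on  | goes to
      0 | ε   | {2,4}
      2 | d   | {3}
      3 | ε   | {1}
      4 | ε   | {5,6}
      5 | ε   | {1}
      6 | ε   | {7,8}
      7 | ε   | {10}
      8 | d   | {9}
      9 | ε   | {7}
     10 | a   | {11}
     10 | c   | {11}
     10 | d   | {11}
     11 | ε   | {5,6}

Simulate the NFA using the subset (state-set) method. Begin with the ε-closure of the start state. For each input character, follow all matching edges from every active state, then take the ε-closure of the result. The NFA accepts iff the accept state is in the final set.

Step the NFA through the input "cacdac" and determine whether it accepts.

Answer: ACCEPT

Derivation:
initial (ε-close {0}): {0,1,2,4,5,6,7,8,10}
'c' @ 1: {1,5,6,7,8,10,11}  ✓accept
'a' @ 2: {1,5,6,7,8,10,11}  ✓accept
'c' @ 3: {1,5,6,7,8,10,11}  ✓accept
'd' @ 4: {1,5,6,7,8,9,10,11}  ✓accept
'a' @ 5: {1,5,6,7,8,10,11}  ✓accept
'c' @ 6: {1,5,6,7,8,10,11}  ✓accept
end set {1,5,6,7,8,10,11} — state 1 in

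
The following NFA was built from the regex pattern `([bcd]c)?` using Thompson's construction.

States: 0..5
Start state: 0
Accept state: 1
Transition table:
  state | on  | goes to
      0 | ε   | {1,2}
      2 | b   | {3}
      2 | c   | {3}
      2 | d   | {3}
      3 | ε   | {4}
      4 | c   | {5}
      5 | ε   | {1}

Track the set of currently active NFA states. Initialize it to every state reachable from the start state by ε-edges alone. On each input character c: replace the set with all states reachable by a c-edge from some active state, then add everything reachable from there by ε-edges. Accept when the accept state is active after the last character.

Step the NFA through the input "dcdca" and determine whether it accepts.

Answer: REJECT

Derivation:
initial (ε-close {0}): {0,1,2}
'd' @ 1: {3,4}
'c' @ 2: {1,5}  (accept∈set)
'd' @ 3: {}  — dead — no transitions
rest 'ca' ignored (set empty)
end set {} — state 1 not in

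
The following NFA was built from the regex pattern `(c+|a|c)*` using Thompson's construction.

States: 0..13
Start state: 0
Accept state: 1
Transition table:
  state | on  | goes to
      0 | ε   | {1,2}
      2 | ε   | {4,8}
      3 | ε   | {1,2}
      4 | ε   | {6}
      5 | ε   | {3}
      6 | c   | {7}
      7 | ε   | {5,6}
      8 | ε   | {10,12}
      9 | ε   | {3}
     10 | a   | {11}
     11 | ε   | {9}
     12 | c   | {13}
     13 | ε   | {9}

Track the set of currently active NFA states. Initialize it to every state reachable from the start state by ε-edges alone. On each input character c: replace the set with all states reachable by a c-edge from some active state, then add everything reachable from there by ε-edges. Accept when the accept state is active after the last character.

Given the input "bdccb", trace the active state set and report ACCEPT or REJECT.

Answer: REJECT

Derivation:
S₀ = ε-closure({0}) = {0,1,2,4,6,8,10,12}
'b' @ 1: {}  — dead — no transitions
rest 'dccb' ignored (set empty)
end set {} — state 1 not in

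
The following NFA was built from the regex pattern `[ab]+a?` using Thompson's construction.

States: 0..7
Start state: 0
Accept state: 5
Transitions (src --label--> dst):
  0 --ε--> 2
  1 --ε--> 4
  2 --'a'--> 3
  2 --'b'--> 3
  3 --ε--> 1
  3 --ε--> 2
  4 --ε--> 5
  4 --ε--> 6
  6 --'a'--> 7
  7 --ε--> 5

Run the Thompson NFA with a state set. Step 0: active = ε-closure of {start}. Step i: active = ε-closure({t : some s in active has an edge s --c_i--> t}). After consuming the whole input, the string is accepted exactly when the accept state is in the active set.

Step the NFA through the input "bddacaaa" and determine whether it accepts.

initial (ε-close {0}): {0,2}
'b' @ 1: {1,2,3,4,5,6}  [accepting]
'd' @ 2: {}  — no active states
rest 'dacaaa' ignored (set empty)
final: {}; accept 5 not in set

Answer: REJECT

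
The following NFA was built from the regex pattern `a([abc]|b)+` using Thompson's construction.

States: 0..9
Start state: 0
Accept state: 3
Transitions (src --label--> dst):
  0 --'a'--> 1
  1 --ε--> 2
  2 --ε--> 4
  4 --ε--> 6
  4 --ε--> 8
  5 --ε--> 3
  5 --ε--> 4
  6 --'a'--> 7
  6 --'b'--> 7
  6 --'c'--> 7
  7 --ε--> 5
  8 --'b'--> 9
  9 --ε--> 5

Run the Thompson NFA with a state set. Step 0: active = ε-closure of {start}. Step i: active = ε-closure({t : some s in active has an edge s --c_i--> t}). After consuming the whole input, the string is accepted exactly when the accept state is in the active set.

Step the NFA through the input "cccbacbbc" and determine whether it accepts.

S₀ = ε-closure({0}) = {0}
'c' @ 1: {}  — state set empty
rest 'ccbacbbc' ignored (set empty)
final: {}; accept 3 not in set

Answer: REJECT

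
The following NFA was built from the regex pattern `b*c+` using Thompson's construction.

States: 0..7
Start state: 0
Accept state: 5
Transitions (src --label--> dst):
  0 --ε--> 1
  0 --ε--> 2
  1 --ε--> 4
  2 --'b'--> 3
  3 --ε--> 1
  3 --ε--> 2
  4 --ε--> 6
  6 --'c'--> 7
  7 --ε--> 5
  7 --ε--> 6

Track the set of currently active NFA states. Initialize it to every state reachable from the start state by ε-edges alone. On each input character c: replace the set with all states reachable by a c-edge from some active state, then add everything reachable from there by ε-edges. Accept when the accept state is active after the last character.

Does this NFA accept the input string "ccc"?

S₀ = ε-closure({0}) = {0,1,2,4,6}
'c' @ 1: {5,6,7}  (accept∈set)
'c' @ 2: {5,6,7}  (accept∈set)
'c' @ 3: {5,6,7}  (accept∈set)
after full input: {5,6,7}  (accept=5 in)

Answer: ACCEPT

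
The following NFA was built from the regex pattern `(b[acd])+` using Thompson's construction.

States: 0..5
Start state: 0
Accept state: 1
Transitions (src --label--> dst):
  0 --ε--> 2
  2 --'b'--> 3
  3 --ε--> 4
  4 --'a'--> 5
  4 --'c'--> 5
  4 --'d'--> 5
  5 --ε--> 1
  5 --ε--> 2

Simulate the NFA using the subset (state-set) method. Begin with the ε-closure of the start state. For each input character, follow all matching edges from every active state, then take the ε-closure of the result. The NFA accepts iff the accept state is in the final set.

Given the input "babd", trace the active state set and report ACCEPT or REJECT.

Answer: ACCEPT

Steps:
start: ε-closure({0}) = {0,2}
'b' @ 1: {3,4}
'a' @ 2: {1,2,5}  ✓accept
'b' @ 3: {3,4}
'd' @ 4: {1,2,5}  ✓accept
final: {1,2,5}; accept 1 in set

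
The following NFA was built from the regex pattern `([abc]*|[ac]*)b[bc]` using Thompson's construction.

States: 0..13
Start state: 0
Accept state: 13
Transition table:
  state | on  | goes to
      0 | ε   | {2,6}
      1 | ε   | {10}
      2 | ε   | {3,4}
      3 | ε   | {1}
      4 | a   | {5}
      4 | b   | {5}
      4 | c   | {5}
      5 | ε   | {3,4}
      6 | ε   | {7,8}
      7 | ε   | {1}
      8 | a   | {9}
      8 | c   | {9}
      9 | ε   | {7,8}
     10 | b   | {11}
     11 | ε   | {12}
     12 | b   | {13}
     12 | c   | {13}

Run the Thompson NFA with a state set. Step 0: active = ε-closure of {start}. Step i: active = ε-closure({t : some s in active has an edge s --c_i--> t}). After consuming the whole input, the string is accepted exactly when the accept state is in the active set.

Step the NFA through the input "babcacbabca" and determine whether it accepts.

initial (ε-close {0}): {0,1,2,3,4,6,7,8,10}
'b' @ 1: {1,3,4,5,10,11,12}
'a' @ 2: {1,3,4,5,10}
'b' @ 3: {1,3,4,5,10,11,12}
'c' @ 4: {1,3,4,5,10,13}  (accept∈set)
'a' @ 5: {1,3,4,5,10}
'c' @ 6: {1,3,4,5,10}
'b' @ 7: {1,3,4,5,10,11,12}
'a' @ 8: {1,3,4,5,10}
'b' @ 9: {1,3,4,5,10,11,12}
'c' @ 10: {1,3,4,5,10,13}  (accept∈set)
'a' @ 11: {1,3,4,5,10}
end set {1,3,4,5,10} — state 13 not in

Answer: REJECT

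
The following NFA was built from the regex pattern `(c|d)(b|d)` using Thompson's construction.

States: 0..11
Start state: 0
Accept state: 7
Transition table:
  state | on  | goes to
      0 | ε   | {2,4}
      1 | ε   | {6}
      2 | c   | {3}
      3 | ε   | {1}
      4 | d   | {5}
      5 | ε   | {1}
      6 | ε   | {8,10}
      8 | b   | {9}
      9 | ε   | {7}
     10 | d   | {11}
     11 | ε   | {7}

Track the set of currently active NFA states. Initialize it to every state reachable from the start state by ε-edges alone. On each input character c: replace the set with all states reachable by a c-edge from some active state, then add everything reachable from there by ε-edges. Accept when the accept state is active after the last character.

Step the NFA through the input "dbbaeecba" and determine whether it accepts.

initial (ε-close {0}): {0,2,4}
'd' @ 1: {1,5,6,8,10}
'b' @ 2: {7,9}  [accepting]
'b' @ 3: {}  — state set empty
rest 'aeecba' ignored (set empty)
final: {}; accept 7 not in set

Answer: REJECT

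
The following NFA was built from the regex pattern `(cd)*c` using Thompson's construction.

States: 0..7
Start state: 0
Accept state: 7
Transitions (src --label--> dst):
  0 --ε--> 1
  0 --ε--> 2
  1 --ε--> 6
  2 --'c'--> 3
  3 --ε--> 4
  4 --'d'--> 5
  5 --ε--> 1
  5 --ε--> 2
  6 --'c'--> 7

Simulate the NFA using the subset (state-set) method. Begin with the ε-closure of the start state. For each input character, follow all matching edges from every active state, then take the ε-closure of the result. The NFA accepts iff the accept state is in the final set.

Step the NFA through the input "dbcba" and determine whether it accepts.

Answer: REJECT

Trace:
start: ε-closure({0}) = {0,1,2,6}
'd' @ 1: {}  — state set empty
rest 'bcba' ignored (set empty)
final: {}; accept 7 not in set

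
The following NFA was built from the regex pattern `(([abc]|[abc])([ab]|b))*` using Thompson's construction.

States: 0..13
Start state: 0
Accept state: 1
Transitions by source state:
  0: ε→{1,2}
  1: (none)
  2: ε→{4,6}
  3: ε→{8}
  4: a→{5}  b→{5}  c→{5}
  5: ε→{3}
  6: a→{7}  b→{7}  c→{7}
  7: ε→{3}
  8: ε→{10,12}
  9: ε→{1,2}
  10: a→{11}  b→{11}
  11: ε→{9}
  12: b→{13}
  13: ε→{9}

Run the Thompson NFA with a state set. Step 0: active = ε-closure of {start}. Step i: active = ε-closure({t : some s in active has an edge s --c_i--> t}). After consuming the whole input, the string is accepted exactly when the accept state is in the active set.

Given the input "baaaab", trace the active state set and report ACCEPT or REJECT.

S₀ = ε-closure({0}) = {0,1,2,4,6}
'b' @ 1: {3,5,7,8,10,12}
'a' @ 2: {1,2,4,6,9,11}  [accepting]
'a' @ 3: {3,5,7,8,10,12}
'a' @ 4: {1,2,4,6,9,11}  [accepting]
'a' @ 5: {3,5,7,8,10,12}
'b' @ 6: {1,2,4,6,9,11,13}  [accepting]
after full input: {1,2,4,6,9,11,13}  (accept=1 in)

Answer: ACCEPT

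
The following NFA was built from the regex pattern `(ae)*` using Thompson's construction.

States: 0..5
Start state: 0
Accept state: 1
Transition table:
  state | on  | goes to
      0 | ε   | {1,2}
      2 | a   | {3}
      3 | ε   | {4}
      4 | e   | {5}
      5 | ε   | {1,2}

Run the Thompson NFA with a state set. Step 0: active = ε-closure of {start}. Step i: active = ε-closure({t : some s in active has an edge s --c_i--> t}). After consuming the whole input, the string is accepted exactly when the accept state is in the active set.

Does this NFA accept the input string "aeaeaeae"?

S₀ = ε-closure({0}) = {0,1,2}
'a' @ 1: {3,4}
'e' @ 2: {1,2,5}  ✓accept
'a' @ 3: {3,4}
'e' @ 4: {1,2,5}  ✓accept
'a' @ 5: {3,4}
'e' @ 6: {1,2,5}  ✓accept
'a' @ 7: {3,4}
'e' @ 8: {1,2,5}  ✓accept
end set {1,2,5} — state 1 in

Answer: ACCEPT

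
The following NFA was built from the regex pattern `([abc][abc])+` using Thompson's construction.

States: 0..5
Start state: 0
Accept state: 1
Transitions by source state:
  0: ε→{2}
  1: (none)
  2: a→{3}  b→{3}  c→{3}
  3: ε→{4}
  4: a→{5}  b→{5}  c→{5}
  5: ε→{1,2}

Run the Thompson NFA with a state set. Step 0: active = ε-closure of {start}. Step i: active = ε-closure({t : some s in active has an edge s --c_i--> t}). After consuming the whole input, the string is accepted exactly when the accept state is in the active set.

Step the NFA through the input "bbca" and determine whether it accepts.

initial (ε-close {0}): {0,2}
'b' @ 1: {3,4}
'b' @ 2: {1,2,5}  [accepting]
'c' @ 3: {3,4}
'a' @ 4: {1,2,5}  [accepting]
after full input: {1,2,5}  (accept=1 in)

Answer: ACCEPT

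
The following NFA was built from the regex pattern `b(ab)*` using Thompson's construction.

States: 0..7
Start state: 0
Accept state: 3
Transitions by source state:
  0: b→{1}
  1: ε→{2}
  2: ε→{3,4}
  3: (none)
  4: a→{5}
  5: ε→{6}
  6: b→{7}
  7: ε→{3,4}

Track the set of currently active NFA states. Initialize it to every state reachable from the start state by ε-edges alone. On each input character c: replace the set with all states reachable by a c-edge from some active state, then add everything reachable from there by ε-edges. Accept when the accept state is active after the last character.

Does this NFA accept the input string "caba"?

Answer: REJECT

Trace:
start: ε-closure({0}) = {0}
'c' @ 1: {}  — dead — no transitions
rest 'aba' ignored (set empty)
after full input: {}  (accept=3 not in)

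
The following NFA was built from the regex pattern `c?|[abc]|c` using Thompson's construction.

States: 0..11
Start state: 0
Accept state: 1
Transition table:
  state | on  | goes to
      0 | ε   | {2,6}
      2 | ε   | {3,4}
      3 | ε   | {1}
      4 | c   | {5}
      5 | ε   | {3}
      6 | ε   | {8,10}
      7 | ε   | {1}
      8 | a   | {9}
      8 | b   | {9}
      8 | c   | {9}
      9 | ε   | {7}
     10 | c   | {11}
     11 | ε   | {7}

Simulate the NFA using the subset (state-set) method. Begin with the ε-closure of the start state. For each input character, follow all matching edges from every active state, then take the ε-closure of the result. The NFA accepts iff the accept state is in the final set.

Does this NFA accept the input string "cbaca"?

S₀ = ε-closure({0}) = {0,1,2,3,4,6,8,10}
'c' @ 1: {1,3,5,7,9,11}  ✓accept
'b' @ 2: {}  — dead — no transitions
rest 'aca' ignored (set empty)
end set {} — state 1 not in

Answer: REJECT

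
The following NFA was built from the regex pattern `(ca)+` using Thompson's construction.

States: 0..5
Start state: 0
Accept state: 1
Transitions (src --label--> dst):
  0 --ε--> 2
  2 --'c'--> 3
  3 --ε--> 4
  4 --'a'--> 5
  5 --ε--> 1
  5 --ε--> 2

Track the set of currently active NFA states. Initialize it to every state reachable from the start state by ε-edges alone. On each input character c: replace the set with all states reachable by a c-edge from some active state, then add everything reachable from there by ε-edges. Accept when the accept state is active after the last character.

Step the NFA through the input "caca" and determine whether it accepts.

Answer: ACCEPT

Derivation:
S₀ = ε-closure({0}) = {0,2}
'c' @ 1: {3,4}
'a' @ 2: {1,2,5}  (accept∈set)
'c' @ 3: {3,4}
'a' @ 4: {1,2,5}  (accept∈set)
final: {1,2,5}; accept 1 in set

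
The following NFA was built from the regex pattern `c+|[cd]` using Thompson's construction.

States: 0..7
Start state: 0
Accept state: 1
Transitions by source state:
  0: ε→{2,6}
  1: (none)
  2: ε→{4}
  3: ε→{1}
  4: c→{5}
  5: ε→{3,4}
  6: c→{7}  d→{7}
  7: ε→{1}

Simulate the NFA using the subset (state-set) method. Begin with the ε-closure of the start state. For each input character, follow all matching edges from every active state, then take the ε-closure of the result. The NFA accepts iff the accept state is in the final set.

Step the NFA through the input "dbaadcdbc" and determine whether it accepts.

S₀ = ε-closure({0}) = {0,2,4,6}
'd' @ 1: {1,7}  ✓accept
'b' @ 2: {}  — no active states
rest 'aadcdbc' ignored (set empty)
end set {} — state 1 not in

Answer: REJECT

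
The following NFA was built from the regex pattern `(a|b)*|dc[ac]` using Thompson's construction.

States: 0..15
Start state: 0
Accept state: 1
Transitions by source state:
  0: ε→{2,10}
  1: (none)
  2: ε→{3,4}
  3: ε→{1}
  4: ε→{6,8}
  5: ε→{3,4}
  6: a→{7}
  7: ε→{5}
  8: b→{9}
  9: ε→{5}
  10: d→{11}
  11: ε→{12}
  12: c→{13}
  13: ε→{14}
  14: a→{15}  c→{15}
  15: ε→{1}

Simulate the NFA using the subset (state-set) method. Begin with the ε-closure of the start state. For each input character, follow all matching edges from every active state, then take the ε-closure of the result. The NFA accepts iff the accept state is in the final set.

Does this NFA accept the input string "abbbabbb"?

Answer: ACCEPT

Steps:
initial (ε-close {0}): {0,1,2,3,4,6,8,10}
'a' @ 1: {1,3,4,5,6,7,8}  [accepting]
'b' @ 2: {1,3,4,5,6,8,9}  [accepting]
'b' @ 3: {1,3,4,5,6,8,9}  [accepting]
'b' @ 4: {1,3,4,5,6,8,9}  [accepting]
'a' @ 5: {1,3,4,5,6,7,8}  [accepting]
'b' @ 6: {1,3,4,5,6,8,9}  [accepting]
'b' @ 7: {1,3,4,5,6,8,9}  [accepting]
'b' @ 8: {1,3,4,5,6,8,9}  [accepting]
end set {1,3,4,5,6,8,9} — state 1 in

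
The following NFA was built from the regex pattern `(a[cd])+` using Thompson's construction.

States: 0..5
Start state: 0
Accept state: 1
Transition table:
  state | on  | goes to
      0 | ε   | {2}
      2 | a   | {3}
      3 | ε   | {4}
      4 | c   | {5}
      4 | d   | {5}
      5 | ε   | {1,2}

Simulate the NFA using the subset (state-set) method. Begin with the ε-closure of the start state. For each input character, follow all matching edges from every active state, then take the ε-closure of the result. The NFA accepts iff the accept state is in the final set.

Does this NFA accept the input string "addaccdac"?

Answer: REJECT

Trace:
initial (ε-close {0}): {0,2}
'a' @ 1: {3,4}
'd' @ 2: {1,2,5}  ✓accept
'd' @ 3: {}  — dead — no transitions
rest 'accdac' ignored (set empty)
end set {} — state 1 not in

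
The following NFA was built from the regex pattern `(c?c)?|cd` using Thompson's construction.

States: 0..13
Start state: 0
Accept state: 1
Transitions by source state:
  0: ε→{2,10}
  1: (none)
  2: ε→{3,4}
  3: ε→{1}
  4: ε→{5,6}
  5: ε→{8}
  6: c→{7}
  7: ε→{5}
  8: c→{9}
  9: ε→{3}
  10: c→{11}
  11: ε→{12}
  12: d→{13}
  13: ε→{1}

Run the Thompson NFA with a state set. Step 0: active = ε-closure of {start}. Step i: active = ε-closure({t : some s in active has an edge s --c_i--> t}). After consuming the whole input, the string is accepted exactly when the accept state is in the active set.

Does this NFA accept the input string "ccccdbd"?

initial (ε-close {0}): {0,1,2,3,4,5,6,8,10}
'c' @ 1: {1,3,5,7,8,9,11,12}  (accept∈set)
'c' @ 2: {1,3,9}  (accept∈set)
'c' @ 3: {}  — dead — no transitions
rest 'cdbd' ignored (set empty)
after full input: {}  (accept=1 not in)

Answer: REJECT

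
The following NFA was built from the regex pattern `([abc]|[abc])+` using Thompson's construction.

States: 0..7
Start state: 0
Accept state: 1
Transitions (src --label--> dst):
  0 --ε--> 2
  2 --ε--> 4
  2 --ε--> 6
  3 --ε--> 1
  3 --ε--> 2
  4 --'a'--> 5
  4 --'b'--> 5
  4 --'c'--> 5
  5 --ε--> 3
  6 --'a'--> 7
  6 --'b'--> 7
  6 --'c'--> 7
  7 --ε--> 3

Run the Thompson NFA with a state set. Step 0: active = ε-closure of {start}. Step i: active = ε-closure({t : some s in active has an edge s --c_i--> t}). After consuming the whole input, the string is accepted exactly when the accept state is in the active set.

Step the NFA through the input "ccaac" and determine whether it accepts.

S₀ = ε-closure({0}) = {0,2,4,6}
'c' @ 1: {1,2,3,4,5,6,7}  (accept∈set)
'c' @ 2: {1,2,3,4,5,6,7}  (accept∈set)
'a' @ 3: {1,2,3,4,5,6,7}  (accept∈set)
'a' @ 4: {1,2,3,4,5,6,7}  (accept∈set)
'c' @ 5: {1,2,3,4,5,6,7}  (accept∈set)
final: {1,2,3,4,5,6,7}; accept 1 in set

Answer: ACCEPT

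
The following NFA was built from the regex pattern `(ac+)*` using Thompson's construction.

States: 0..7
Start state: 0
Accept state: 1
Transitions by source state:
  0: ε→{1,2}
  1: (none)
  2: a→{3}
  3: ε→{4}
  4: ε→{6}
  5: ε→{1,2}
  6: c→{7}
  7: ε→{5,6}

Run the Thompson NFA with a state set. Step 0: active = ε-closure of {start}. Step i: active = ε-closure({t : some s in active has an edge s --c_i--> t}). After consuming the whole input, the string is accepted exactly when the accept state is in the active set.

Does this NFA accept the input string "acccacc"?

Answer: ACCEPT

Derivation:
initial (ε-close {0}): {0,1,2}
'a' @ 1: {3,4,6}
'c' @ 2: {1,2,5,6,7}  [accepting]
'c' @ 3: {1,2,5,6,7}  [accepting]
'c' @ 4: {1,2,5,6,7}  [accepting]
'a' @ 5: {3,4,6}
'c' @ 6: {1,2,5,6,7}  [accepting]
'c' @ 7: {1,2,5,6,7}  [accepting]
after full input: {1,2,5,6,7}  (accept=1 in)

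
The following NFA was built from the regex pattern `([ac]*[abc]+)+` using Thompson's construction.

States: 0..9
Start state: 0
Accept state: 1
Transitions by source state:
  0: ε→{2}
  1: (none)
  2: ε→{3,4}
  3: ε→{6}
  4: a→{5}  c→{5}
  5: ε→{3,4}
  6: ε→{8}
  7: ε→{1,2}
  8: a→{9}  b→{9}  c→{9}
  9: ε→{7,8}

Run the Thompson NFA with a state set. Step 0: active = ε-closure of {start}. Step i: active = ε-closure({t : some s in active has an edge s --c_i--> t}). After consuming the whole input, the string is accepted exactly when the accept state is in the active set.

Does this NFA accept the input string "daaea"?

start: ε-closure({0}) = {0,2,3,4,6,8}
'd' @ 1: {}  — no active states
rest 'aaea' ignored (set empty)
end set {} — state 1 not in

Answer: REJECT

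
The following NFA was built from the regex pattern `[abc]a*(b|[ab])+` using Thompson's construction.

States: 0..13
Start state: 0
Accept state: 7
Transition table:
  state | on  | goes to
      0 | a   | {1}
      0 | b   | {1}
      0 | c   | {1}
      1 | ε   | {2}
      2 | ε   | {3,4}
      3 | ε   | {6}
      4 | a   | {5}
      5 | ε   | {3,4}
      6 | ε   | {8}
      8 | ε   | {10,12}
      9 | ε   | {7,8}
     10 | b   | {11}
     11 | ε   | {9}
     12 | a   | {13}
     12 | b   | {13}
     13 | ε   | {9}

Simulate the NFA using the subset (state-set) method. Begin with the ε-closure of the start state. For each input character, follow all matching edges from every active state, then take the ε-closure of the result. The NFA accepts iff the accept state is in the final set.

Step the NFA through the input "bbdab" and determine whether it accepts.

initial (ε-close {0}): {0}
'b' @ 1: {1,2,3,4,6,8,10,12}
'b' @ 2: {7,8,9,10,11,12,13}  [accepting]
'd' @ 3: {}  — dead — no transitions
rest 'ab' ignored (set empty)
after full input: {}  (accept=7 not in)

Answer: REJECT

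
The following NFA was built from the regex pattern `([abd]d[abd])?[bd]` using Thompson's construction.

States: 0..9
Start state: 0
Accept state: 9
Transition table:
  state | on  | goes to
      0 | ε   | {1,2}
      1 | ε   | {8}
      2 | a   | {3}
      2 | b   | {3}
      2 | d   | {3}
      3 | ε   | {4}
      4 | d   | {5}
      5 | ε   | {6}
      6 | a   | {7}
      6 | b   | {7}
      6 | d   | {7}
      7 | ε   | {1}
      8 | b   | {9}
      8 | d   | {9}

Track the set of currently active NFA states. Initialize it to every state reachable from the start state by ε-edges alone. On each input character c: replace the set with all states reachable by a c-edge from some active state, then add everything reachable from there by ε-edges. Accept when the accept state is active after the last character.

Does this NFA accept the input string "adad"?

S₀ = ε-closure({0}) = {0,1,2,8}
'a' @ 1: {3,4}
'd' @ 2: {5,6}
'a' @ 3: {1,7,8}
'd' @ 4: {9}  [accepting]
after full input: {9}  (accept=9 in)

Answer: ACCEPT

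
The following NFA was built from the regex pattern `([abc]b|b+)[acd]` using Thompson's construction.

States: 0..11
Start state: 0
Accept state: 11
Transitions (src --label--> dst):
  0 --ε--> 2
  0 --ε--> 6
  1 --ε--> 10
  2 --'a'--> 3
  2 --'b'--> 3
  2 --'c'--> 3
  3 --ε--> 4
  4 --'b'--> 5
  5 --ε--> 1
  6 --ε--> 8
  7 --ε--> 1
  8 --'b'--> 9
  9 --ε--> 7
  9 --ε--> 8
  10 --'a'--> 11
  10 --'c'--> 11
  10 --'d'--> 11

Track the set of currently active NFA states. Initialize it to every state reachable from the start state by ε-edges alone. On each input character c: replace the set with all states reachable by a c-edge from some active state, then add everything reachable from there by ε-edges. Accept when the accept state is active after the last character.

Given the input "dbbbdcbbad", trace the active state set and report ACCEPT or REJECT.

S₀ = ε-closure({0}) = {0,2,6,8}
'd' @ 1: {}  — no active states
rest 'bbbdcbbad' ignored (set empty)
after full input: {}  (accept=11 not in)

Answer: REJECT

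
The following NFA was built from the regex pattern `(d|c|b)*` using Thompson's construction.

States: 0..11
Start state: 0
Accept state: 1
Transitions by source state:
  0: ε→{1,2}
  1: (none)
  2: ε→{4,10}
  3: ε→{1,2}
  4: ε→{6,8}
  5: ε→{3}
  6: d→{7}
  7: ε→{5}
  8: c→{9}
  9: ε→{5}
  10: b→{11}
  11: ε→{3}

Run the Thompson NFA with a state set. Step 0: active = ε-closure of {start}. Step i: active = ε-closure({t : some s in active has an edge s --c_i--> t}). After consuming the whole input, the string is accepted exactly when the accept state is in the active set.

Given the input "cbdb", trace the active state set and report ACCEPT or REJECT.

start: ε-closure({0}) = {0,1,2,4,6,8,10}
'c' @ 1: {1,2,3,4,5,6,8,9,10}  [accepting]
'b' @ 2: {1,2,3,4,6,8,10,11}  [accepting]
'd' @ 3: {1,2,3,4,5,6,7,8,10}  [accepting]
'b' @ 4: {1,2,3,4,6,8,10,11}  [accepting]
final: {1,2,3,4,6,8,10,11}; accept 1 in set

Answer: ACCEPT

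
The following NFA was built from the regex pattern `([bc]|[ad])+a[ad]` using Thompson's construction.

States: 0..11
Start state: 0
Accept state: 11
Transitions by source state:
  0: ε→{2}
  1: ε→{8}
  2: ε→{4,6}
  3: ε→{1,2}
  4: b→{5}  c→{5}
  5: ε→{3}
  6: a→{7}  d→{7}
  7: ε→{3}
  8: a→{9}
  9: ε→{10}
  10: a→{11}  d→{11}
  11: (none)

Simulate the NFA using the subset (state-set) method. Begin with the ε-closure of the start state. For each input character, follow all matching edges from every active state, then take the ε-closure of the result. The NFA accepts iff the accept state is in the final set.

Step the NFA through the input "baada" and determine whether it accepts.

Answer: REJECT

Derivation:
S₀ = ε-closure({0}) = {0,2,4,6}
'b' @ 1: {1,2,3,4,5,6,8}
'a' @ 2: {1,2,3,4,6,7,8,9,10}
'a' @ 3: {1,2,3,4,6,7,8,9,10,11}  (accept∈set)
'd' @ 4: {1,2,3,4,6,7,8,11}  (accept∈set)
'a' @ 5: {1,2,3,4,6,7,8,9,10}
end set {1,2,3,4,6,7,8,9,10} — state 11 not in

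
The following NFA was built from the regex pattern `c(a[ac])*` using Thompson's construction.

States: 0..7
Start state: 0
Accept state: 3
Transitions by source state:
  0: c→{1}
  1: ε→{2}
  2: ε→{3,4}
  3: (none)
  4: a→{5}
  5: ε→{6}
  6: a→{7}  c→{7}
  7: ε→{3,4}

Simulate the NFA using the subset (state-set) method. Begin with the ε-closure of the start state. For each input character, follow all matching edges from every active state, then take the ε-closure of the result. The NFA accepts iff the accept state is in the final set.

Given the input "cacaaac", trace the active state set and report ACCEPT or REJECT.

start: ε-closure({0}) = {0}
'c' @ 1: {1,2,3,4}  [accepting]
'a' @ 2: {5,6}
'c' @ 3: {3,4,7}  [accepting]
'a' @ 4: {5,6}
'a' @ 5: {3,4,7}  [accepting]
'a' @ 6: {5,6}
'c' @ 7: {3,4,7}  [accepting]
end set {3,4,7} — state 3 in

Answer: ACCEPT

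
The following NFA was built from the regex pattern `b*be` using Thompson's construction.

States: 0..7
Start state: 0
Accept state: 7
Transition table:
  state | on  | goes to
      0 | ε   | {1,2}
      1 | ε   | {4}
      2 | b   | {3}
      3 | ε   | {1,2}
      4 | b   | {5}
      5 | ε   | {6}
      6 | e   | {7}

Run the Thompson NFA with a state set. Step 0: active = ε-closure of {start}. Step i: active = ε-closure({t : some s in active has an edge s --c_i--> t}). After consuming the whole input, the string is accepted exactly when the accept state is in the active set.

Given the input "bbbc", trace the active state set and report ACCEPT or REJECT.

Answer: REJECT

Steps:
S₀ = ε-closure({0}) = {0,1,2,4}
'b' @ 1: {1,2,3,4,5,6}
'b' @ 2: {1,2,3,4,5,6}
'b' @ 3: {1,2,3,4,5,6}
'c' @ 4: {}  — dead — no transitions
end set {} — state 7 not in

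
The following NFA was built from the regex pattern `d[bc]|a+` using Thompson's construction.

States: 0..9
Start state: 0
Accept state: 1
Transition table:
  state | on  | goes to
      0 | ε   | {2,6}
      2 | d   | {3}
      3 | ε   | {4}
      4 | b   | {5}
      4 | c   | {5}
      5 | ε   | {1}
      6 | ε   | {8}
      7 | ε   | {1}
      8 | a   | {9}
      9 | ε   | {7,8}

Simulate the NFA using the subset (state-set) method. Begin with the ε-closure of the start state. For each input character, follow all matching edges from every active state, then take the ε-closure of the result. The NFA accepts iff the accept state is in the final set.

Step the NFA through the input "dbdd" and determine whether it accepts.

S₀ = ε-closure({0}) = {0,2,6,8}
'd' @ 1: {3,4}
'b' @ 2: {1,5}  ✓accept
'd' @ 3: {}  — state set empty
rest 'd' ignored (set empty)
end set {} — state 1 not in

Answer: REJECT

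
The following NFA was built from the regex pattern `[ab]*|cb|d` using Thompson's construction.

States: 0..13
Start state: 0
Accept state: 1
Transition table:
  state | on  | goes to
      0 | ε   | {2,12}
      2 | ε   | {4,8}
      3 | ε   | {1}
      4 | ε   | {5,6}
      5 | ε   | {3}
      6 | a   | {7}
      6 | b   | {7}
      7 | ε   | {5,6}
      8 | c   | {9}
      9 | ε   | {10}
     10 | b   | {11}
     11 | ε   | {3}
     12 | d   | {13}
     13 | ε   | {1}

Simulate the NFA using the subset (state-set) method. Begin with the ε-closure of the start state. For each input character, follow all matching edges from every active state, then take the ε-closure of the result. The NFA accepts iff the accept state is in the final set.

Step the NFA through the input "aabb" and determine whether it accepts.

Answer: ACCEPT

Steps:
initial (ε-close {0}): {0,1,2,3,4,5,6,8,12}
'a' @ 1: {1,3,5,6,7}  (accept∈set)
'a' @ 2: {1,3,5,6,7}  (accept∈set)
'b' @ 3: {1,3,5,6,7}  (accept∈set)
'b' @ 4: {1,3,5,6,7}  (accept∈set)
final: {1,3,5,6,7}; accept 1 in set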